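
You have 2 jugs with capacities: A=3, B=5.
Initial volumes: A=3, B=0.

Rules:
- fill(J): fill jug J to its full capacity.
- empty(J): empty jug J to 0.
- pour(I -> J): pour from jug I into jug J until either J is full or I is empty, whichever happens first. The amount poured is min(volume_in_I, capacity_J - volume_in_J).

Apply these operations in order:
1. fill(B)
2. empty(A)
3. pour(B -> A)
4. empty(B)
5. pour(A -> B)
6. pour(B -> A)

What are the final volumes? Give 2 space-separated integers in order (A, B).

Answer: 3 0

Derivation:
Step 1: fill(B) -> (A=3 B=5)
Step 2: empty(A) -> (A=0 B=5)
Step 3: pour(B -> A) -> (A=3 B=2)
Step 4: empty(B) -> (A=3 B=0)
Step 5: pour(A -> B) -> (A=0 B=3)
Step 6: pour(B -> A) -> (A=3 B=0)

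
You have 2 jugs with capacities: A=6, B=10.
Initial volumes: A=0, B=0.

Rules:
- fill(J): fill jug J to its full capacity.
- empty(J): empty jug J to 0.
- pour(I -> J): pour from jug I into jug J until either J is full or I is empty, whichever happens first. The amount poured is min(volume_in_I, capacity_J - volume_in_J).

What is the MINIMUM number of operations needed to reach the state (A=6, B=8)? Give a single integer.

BFS from (A=0, B=0). One shortest path:
  1. fill(B) -> (A=0 B=10)
  2. pour(B -> A) -> (A=6 B=4)
  3. empty(A) -> (A=0 B=4)
  4. pour(B -> A) -> (A=4 B=0)
  5. fill(B) -> (A=4 B=10)
  6. pour(B -> A) -> (A=6 B=8)
Reached target in 6 moves.

Answer: 6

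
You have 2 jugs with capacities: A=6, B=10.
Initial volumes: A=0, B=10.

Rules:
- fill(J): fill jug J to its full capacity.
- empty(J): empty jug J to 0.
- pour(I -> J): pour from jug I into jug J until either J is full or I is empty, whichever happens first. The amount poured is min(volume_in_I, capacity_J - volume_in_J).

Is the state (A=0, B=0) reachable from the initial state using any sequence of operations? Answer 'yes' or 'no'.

Answer: yes

Derivation:
BFS from (A=0, B=10):
  1. empty(B) -> (A=0 B=0)
Target reached → yes.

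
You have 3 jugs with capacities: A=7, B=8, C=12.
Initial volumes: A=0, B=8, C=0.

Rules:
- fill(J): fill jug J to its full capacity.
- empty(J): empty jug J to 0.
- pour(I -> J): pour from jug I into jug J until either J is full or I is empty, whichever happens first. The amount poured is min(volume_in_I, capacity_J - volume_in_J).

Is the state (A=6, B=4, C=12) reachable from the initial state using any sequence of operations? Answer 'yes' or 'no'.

Answer: yes

Derivation:
BFS from (A=0, B=8, C=0):
  1. fill(A) -> (A=7 B=8 C=0)
  2. pour(B -> C) -> (A=7 B=0 C=8)
  3. pour(A -> B) -> (A=0 B=7 C=8)
  4. fill(A) -> (A=7 B=7 C=8)
  5. pour(A -> B) -> (A=6 B=8 C=8)
  6. pour(B -> C) -> (A=6 B=4 C=12)
Target reached → yes.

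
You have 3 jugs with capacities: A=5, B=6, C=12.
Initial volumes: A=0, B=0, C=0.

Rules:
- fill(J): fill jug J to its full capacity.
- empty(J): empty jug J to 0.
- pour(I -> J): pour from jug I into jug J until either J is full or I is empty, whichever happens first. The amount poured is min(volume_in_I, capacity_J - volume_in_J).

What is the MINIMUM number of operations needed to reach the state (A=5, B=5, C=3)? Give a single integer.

BFS from (A=0, B=0, C=0). One shortest path:
  1. fill(B) -> (A=0 B=6 C=0)
  2. fill(C) -> (A=0 B=6 C=12)
  3. pour(B -> A) -> (A=5 B=1 C=12)
  4. empty(A) -> (A=0 B=1 C=12)
  5. pour(B -> A) -> (A=1 B=0 C=12)
  6. pour(C -> A) -> (A=5 B=0 C=8)
  7. pour(A -> B) -> (A=0 B=5 C=8)
  8. pour(C -> A) -> (A=5 B=5 C=3)
Reached target in 8 moves.

Answer: 8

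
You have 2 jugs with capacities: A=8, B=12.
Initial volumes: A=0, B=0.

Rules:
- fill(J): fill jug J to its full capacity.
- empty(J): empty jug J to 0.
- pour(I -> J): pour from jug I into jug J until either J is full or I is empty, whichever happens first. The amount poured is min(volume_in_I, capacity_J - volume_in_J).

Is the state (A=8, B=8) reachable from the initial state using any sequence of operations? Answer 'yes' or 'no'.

BFS from (A=0, B=0):
  1. fill(A) -> (A=8 B=0)
  2. pour(A -> B) -> (A=0 B=8)
  3. fill(A) -> (A=8 B=8)
Target reached → yes.

Answer: yes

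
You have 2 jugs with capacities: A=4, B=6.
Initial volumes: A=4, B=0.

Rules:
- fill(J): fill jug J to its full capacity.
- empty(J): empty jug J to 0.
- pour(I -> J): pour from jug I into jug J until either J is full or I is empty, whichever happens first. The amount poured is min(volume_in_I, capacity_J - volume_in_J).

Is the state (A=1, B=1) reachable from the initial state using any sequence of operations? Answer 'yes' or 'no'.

Answer: no

Derivation:
BFS explored all 10 reachable states.
Reachable set includes: (0,0), (0,2), (0,4), (0,6), (2,0), (2,6), (4,0), (4,2), (4,4), (4,6)
Target (A=1, B=1) not in reachable set → no.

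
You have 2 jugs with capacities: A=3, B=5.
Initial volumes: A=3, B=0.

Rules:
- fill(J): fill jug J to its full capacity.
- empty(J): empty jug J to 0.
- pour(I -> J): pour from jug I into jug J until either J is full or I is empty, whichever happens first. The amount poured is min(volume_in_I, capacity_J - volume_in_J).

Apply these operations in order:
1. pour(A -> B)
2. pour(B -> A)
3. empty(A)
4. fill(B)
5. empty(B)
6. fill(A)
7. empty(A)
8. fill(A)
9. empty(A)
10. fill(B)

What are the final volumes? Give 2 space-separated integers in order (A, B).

Step 1: pour(A -> B) -> (A=0 B=3)
Step 2: pour(B -> A) -> (A=3 B=0)
Step 3: empty(A) -> (A=0 B=0)
Step 4: fill(B) -> (A=0 B=5)
Step 5: empty(B) -> (A=0 B=0)
Step 6: fill(A) -> (A=3 B=0)
Step 7: empty(A) -> (A=0 B=0)
Step 8: fill(A) -> (A=3 B=0)
Step 9: empty(A) -> (A=0 B=0)
Step 10: fill(B) -> (A=0 B=5)

Answer: 0 5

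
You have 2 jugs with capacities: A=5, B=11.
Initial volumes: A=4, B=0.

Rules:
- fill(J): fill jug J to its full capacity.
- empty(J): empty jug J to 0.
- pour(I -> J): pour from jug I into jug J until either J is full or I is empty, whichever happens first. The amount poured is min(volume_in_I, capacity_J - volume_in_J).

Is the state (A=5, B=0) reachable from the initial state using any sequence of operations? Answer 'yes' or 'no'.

BFS from (A=4, B=0):
  1. fill(A) -> (A=5 B=0)
Target reached → yes.

Answer: yes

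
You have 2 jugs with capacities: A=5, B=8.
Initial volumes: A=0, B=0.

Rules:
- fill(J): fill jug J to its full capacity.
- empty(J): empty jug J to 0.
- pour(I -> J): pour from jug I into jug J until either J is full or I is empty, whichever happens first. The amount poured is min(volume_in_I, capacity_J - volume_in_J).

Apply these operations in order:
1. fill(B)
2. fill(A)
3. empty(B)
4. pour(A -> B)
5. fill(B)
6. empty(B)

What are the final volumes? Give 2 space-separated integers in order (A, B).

Step 1: fill(B) -> (A=0 B=8)
Step 2: fill(A) -> (A=5 B=8)
Step 3: empty(B) -> (A=5 B=0)
Step 4: pour(A -> B) -> (A=0 B=5)
Step 5: fill(B) -> (A=0 B=8)
Step 6: empty(B) -> (A=0 B=0)

Answer: 0 0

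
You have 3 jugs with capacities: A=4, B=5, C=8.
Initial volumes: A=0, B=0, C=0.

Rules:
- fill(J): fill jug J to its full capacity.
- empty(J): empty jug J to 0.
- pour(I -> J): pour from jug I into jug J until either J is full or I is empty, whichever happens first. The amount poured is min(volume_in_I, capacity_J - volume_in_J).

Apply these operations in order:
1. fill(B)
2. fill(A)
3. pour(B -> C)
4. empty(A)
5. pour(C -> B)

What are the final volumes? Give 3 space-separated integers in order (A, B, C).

Answer: 0 5 0

Derivation:
Step 1: fill(B) -> (A=0 B=5 C=0)
Step 2: fill(A) -> (A=4 B=5 C=0)
Step 3: pour(B -> C) -> (A=4 B=0 C=5)
Step 4: empty(A) -> (A=0 B=0 C=5)
Step 5: pour(C -> B) -> (A=0 B=5 C=0)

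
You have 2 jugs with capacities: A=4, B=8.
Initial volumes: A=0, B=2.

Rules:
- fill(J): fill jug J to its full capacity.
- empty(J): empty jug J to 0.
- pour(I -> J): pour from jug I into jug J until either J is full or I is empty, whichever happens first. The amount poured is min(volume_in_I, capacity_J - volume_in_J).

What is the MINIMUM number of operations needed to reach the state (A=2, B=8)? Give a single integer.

Answer: 2

Derivation:
BFS from (A=0, B=2). One shortest path:
  1. pour(B -> A) -> (A=2 B=0)
  2. fill(B) -> (A=2 B=8)
Reached target in 2 moves.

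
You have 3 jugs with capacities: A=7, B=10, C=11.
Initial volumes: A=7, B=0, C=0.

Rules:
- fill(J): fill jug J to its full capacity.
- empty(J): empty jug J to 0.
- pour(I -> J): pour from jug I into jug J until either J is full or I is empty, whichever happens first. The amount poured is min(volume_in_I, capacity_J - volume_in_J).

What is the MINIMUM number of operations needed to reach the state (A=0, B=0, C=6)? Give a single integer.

BFS from (A=7, B=0, C=0). One shortest path:
  1. fill(B) -> (A=7 B=10 C=0)
  2. pour(A -> C) -> (A=0 B=10 C=7)
  3. pour(B -> C) -> (A=0 B=6 C=11)
  4. empty(C) -> (A=0 B=6 C=0)
  5. pour(B -> C) -> (A=0 B=0 C=6)
Reached target in 5 moves.

Answer: 5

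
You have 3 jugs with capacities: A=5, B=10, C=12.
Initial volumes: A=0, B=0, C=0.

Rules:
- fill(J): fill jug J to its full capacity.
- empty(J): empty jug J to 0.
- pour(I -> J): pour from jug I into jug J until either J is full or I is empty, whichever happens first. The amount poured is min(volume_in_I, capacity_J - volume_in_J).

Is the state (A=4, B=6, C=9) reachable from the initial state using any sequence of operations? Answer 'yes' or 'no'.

Answer: no

Derivation:
BFS explored all 462 reachable states.
Reachable set includes: (0,0,0), (0,0,1), (0,0,2), (0,0,3), (0,0,4), (0,0,5), (0,0,6), (0,0,7), (0,0,8), (0,0,9), (0,0,10), (0,0,11) ...
Target (A=4, B=6, C=9) not in reachable set → no.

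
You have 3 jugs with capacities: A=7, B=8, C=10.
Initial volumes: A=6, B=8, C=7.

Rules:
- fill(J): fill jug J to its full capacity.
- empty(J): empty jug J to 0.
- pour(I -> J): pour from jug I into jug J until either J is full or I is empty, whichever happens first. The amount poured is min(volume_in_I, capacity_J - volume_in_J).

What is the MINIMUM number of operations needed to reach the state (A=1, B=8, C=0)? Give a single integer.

BFS from (A=6, B=8, C=7). One shortest path:
  1. empty(A) -> (A=0 B=8 C=7)
  2. empty(C) -> (A=0 B=8 C=0)
  3. pour(B -> A) -> (A=7 B=1 C=0)
  4. empty(A) -> (A=0 B=1 C=0)
  5. pour(B -> A) -> (A=1 B=0 C=0)
  6. fill(B) -> (A=1 B=8 C=0)
Reached target in 6 moves.

Answer: 6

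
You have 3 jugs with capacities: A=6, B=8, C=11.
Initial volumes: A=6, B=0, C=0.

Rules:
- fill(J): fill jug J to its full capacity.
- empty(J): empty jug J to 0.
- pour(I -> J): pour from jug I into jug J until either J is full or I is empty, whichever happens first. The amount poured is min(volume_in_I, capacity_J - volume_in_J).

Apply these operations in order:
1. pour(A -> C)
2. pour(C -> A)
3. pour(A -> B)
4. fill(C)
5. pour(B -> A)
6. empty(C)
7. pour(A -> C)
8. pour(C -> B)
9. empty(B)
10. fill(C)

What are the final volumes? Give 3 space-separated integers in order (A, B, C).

Step 1: pour(A -> C) -> (A=0 B=0 C=6)
Step 2: pour(C -> A) -> (A=6 B=0 C=0)
Step 3: pour(A -> B) -> (A=0 B=6 C=0)
Step 4: fill(C) -> (A=0 B=6 C=11)
Step 5: pour(B -> A) -> (A=6 B=0 C=11)
Step 6: empty(C) -> (A=6 B=0 C=0)
Step 7: pour(A -> C) -> (A=0 B=0 C=6)
Step 8: pour(C -> B) -> (A=0 B=6 C=0)
Step 9: empty(B) -> (A=0 B=0 C=0)
Step 10: fill(C) -> (A=0 B=0 C=11)

Answer: 0 0 11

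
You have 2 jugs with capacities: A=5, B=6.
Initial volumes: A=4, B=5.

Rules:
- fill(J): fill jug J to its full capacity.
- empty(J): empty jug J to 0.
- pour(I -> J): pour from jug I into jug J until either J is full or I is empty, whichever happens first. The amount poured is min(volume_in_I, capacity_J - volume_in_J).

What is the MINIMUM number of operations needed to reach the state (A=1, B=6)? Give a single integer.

Answer: 6

Derivation:
BFS from (A=4, B=5). One shortest path:
  1. empty(A) -> (A=0 B=5)
  2. fill(B) -> (A=0 B=6)
  3. pour(B -> A) -> (A=5 B=1)
  4. empty(A) -> (A=0 B=1)
  5. pour(B -> A) -> (A=1 B=0)
  6. fill(B) -> (A=1 B=6)
Reached target in 6 moves.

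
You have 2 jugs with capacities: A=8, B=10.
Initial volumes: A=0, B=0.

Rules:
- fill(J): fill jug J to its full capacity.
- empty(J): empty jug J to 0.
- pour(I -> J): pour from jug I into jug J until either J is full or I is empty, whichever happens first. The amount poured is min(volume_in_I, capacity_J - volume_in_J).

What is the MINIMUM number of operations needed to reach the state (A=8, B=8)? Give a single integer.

BFS from (A=0, B=0). One shortest path:
  1. fill(A) -> (A=8 B=0)
  2. pour(A -> B) -> (A=0 B=8)
  3. fill(A) -> (A=8 B=8)
Reached target in 3 moves.

Answer: 3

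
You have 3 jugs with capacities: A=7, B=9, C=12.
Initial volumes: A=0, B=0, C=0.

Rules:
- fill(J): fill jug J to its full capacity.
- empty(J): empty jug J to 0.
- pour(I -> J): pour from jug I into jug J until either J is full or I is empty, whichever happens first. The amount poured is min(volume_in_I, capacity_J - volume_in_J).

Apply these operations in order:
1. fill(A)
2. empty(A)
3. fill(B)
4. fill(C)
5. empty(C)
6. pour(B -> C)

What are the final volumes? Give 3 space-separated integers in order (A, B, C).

Step 1: fill(A) -> (A=7 B=0 C=0)
Step 2: empty(A) -> (A=0 B=0 C=0)
Step 3: fill(B) -> (A=0 B=9 C=0)
Step 4: fill(C) -> (A=0 B=9 C=12)
Step 5: empty(C) -> (A=0 B=9 C=0)
Step 6: pour(B -> C) -> (A=0 B=0 C=9)

Answer: 0 0 9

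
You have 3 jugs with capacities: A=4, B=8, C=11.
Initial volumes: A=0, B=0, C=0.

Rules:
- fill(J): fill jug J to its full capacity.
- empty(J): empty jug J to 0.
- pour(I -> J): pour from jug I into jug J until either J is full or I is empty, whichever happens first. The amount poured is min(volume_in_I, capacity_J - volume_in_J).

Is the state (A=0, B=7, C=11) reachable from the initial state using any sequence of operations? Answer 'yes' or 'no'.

Answer: yes

Derivation:
BFS from (A=0, B=0, C=0):
  1. fill(C) -> (A=0 B=0 C=11)
  2. pour(C -> A) -> (A=4 B=0 C=7)
  3. empty(A) -> (A=0 B=0 C=7)
  4. pour(C -> B) -> (A=0 B=7 C=0)
  5. fill(C) -> (A=0 B=7 C=11)
Target reached → yes.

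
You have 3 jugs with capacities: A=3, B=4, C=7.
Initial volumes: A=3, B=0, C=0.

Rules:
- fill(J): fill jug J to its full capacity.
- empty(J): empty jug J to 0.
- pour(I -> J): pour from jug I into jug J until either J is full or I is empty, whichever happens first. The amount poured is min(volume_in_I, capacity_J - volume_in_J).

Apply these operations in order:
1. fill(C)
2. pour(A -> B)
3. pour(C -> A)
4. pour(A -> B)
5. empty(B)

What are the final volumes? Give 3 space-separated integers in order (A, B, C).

Answer: 2 0 4

Derivation:
Step 1: fill(C) -> (A=3 B=0 C=7)
Step 2: pour(A -> B) -> (A=0 B=3 C=7)
Step 3: pour(C -> A) -> (A=3 B=3 C=4)
Step 4: pour(A -> B) -> (A=2 B=4 C=4)
Step 5: empty(B) -> (A=2 B=0 C=4)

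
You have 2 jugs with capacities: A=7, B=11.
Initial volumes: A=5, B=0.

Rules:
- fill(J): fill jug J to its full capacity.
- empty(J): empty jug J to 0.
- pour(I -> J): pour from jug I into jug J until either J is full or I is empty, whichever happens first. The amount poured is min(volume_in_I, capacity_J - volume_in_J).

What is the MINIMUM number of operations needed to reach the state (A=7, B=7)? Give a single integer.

Answer: 3

Derivation:
BFS from (A=5, B=0). One shortest path:
  1. fill(A) -> (A=7 B=0)
  2. pour(A -> B) -> (A=0 B=7)
  3. fill(A) -> (A=7 B=7)
Reached target in 3 moves.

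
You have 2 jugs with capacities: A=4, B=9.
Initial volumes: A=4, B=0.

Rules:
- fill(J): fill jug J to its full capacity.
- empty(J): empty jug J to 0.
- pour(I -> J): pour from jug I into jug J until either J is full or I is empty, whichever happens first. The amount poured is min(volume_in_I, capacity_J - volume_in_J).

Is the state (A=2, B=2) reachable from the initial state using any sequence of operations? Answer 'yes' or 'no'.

Answer: no

Derivation:
BFS explored all 26 reachable states.
Reachable set includes: (0,0), (0,1), (0,2), (0,3), (0,4), (0,5), (0,6), (0,7), (0,8), (0,9), (1,0), (1,9) ...
Target (A=2, B=2) not in reachable set → no.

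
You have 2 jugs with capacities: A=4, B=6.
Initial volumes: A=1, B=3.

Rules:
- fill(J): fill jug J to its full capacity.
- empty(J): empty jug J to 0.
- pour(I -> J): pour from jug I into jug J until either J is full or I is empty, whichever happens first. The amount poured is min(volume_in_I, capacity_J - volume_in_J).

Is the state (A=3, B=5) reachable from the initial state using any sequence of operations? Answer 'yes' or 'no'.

BFS explored all 21 reachable states.
Reachable set includes: (0,0), (0,1), (0,2), (0,3), (0,4), (0,5), (0,6), (1,0), (1,3), (1,6), (2,0), (2,6) ...
Target (A=3, B=5) not in reachable set → no.

Answer: no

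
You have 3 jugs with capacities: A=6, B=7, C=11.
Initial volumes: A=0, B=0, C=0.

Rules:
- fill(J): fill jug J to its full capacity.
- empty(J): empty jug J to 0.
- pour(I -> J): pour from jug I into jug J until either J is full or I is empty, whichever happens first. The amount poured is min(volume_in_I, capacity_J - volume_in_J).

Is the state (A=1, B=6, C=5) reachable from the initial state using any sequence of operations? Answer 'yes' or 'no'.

Answer: no

Derivation:
BFS explored all 372 reachable states.
Reachable set includes: (0,0,0), (0,0,1), (0,0,2), (0,0,3), (0,0,4), (0,0,5), (0,0,6), (0,0,7), (0,0,8), (0,0,9), (0,0,10), (0,0,11) ...
Target (A=1, B=6, C=5) not in reachable set → no.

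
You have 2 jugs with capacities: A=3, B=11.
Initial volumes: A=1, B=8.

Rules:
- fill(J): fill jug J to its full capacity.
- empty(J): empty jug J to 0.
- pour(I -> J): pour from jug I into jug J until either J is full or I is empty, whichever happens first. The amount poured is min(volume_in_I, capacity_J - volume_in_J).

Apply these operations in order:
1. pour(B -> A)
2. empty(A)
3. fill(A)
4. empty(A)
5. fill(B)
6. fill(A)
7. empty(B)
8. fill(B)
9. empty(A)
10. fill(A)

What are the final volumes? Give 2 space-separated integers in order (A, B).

Answer: 3 11

Derivation:
Step 1: pour(B -> A) -> (A=3 B=6)
Step 2: empty(A) -> (A=0 B=6)
Step 3: fill(A) -> (A=3 B=6)
Step 4: empty(A) -> (A=0 B=6)
Step 5: fill(B) -> (A=0 B=11)
Step 6: fill(A) -> (A=3 B=11)
Step 7: empty(B) -> (A=3 B=0)
Step 8: fill(B) -> (A=3 B=11)
Step 9: empty(A) -> (A=0 B=11)
Step 10: fill(A) -> (A=3 B=11)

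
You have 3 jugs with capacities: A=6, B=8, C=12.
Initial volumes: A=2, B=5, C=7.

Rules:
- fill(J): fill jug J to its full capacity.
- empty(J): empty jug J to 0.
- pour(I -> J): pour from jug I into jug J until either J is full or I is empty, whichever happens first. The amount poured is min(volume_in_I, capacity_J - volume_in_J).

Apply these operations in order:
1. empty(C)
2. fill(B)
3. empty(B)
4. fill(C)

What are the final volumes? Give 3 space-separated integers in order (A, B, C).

Step 1: empty(C) -> (A=2 B=5 C=0)
Step 2: fill(B) -> (A=2 B=8 C=0)
Step 3: empty(B) -> (A=2 B=0 C=0)
Step 4: fill(C) -> (A=2 B=0 C=12)

Answer: 2 0 12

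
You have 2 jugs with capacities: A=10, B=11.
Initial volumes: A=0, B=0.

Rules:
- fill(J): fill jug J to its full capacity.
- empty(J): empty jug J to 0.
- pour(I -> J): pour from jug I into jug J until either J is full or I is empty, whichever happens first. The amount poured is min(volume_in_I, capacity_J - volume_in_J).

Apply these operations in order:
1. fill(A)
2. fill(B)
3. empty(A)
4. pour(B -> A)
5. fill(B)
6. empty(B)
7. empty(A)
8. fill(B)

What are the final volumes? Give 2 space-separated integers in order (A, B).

Answer: 0 11

Derivation:
Step 1: fill(A) -> (A=10 B=0)
Step 2: fill(B) -> (A=10 B=11)
Step 3: empty(A) -> (A=0 B=11)
Step 4: pour(B -> A) -> (A=10 B=1)
Step 5: fill(B) -> (A=10 B=11)
Step 6: empty(B) -> (A=10 B=0)
Step 7: empty(A) -> (A=0 B=0)
Step 8: fill(B) -> (A=0 B=11)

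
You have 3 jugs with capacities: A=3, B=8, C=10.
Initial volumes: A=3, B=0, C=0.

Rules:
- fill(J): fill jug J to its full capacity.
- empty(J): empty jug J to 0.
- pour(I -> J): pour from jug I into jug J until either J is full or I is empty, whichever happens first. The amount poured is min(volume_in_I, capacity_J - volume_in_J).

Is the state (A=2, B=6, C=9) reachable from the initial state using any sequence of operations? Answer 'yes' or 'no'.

BFS explored all 270 reachable states.
Reachable set includes: (0,0,0), (0,0,1), (0,0,2), (0,0,3), (0,0,4), (0,0,5), (0,0,6), (0,0,7), (0,0,8), (0,0,9), (0,0,10), (0,1,0) ...
Target (A=2, B=6, C=9) not in reachable set → no.

Answer: no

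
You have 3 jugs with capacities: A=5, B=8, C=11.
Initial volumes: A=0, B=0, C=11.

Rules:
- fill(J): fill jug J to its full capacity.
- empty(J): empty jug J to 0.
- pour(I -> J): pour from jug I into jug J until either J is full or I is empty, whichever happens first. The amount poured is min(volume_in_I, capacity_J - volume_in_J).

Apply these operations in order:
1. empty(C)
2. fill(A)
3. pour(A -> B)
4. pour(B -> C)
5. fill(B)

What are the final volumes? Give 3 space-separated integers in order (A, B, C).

Step 1: empty(C) -> (A=0 B=0 C=0)
Step 2: fill(A) -> (A=5 B=0 C=0)
Step 3: pour(A -> B) -> (A=0 B=5 C=0)
Step 4: pour(B -> C) -> (A=0 B=0 C=5)
Step 5: fill(B) -> (A=0 B=8 C=5)

Answer: 0 8 5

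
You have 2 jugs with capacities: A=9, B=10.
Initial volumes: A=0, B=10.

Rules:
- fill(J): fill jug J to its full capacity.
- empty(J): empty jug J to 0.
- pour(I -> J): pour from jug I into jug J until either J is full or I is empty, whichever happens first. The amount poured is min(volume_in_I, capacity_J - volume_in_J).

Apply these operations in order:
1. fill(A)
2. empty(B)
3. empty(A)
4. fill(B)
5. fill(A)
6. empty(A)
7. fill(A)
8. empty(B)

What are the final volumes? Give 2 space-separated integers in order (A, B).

Step 1: fill(A) -> (A=9 B=10)
Step 2: empty(B) -> (A=9 B=0)
Step 3: empty(A) -> (A=0 B=0)
Step 4: fill(B) -> (A=0 B=10)
Step 5: fill(A) -> (A=9 B=10)
Step 6: empty(A) -> (A=0 B=10)
Step 7: fill(A) -> (A=9 B=10)
Step 8: empty(B) -> (A=9 B=0)

Answer: 9 0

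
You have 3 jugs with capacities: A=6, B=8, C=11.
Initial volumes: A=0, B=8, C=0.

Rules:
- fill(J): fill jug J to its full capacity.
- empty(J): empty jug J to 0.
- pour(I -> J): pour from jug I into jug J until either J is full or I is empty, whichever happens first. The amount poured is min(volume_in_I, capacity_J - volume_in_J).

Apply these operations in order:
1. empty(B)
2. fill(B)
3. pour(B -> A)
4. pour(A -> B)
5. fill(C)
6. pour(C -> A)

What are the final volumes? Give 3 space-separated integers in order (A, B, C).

Answer: 6 8 5

Derivation:
Step 1: empty(B) -> (A=0 B=0 C=0)
Step 2: fill(B) -> (A=0 B=8 C=0)
Step 3: pour(B -> A) -> (A=6 B=2 C=0)
Step 4: pour(A -> B) -> (A=0 B=8 C=0)
Step 5: fill(C) -> (A=0 B=8 C=11)
Step 6: pour(C -> A) -> (A=6 B=8 C=5)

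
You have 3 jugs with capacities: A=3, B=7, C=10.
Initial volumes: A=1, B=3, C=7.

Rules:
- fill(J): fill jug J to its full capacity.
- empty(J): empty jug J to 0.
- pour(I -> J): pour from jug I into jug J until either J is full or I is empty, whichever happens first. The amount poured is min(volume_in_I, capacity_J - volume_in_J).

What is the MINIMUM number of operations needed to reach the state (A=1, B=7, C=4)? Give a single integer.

Answer: 5

Derivation:
BFS from (A=1, B=3, C=7). One shortest path:
  1. fill(B) -> (A=1 B=7 C=7)
  2. pour(B -> A) -> (A=3 B=5 C=7)
  3. empty(A) -> (A=0 B=5 C=7)
  4. pour(C -> A) -> (A=3 B=5 C=4)
  5. pour(A -> B) -> (A=1 B=7 C=4)
Reached target in 5 moves.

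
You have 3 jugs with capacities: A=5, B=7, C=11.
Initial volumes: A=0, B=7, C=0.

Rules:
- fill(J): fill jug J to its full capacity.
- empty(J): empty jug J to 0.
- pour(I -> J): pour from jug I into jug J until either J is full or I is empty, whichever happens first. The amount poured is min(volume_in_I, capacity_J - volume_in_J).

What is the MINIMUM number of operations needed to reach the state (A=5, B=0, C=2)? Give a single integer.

BFS from (A=0, B=7, C=0). One shortest path:
  1. pour(B -> A) -> (A=5 B=2 C=0)
  2. pour(B -> C) -> (A=5 B=0 C=2)
Reached target in 2 moves.

Answer: 2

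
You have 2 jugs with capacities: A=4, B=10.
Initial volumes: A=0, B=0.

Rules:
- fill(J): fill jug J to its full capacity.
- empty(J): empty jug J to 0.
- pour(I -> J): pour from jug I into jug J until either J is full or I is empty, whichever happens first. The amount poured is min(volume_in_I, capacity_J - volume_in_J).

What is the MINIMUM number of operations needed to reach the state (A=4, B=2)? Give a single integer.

BFS from (A=0, B=0). One shortest path:
  1. fill(B) -> (A=0 B=10)
  2. pour(B -> A) -> (A=4 B=6)
  3. empty(A) -> (A=0 B=6)
  4. pour(B -> A) -> (A=4 B=2)
Reached target in 4 moves.

Answer: 4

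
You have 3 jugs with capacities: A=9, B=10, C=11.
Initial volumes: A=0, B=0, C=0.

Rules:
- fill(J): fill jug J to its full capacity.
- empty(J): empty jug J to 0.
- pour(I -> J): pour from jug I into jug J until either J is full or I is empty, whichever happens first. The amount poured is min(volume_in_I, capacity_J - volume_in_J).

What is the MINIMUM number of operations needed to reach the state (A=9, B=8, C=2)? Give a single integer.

Answer: 5

Derivation:
BFS from (A=0, B=0, C=0). One shortest path:
  1. fill(A) -> (A=9 B=0 C=0)
  2. fill(B) -> (A=9 B=10 C=0)
  3. pour(A -> C) -> (A=0 B=10 C=9)
  4. pour(B -> C) -> (A=0 B=8 C=11)
  5. pour(C -> A) -> (A=9 B=8 C=2)
Reached target in 5 moves.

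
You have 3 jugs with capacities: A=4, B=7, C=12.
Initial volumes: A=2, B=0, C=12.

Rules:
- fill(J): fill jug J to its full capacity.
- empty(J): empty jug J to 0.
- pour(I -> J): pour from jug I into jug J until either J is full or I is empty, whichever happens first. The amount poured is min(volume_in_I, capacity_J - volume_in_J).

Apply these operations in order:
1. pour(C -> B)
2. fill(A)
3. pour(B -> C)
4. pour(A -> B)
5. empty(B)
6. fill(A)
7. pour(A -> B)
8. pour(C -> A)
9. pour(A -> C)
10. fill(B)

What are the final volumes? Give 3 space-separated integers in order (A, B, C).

Step 1: pour(C -> B) -> (A=2 B=7 C=5)
Step 2: fill(A) -> (A=4 B=7 C=5)
Step 3: pour(B -> C) -> (A=4 B=0 C=12)
Step 4: pour(A -> B) -> (A=0 B=4 C=12)
Step 5: empty(B) -> (A=0 B=0 C=12)
Step 6: fill(A) -> (A=4 B=0 C=12)
Step 7: pour(A -> B) -> (A=0 B=4 C=12)
Step 8: pour(C -> A) -> (A=4 B=4 C=8)
Step 9: pour(A -> C) -> (A=0 B=4 C=12)
Step 10: fill(B) -> (A=0 B=7 C=12)

Answer: 0 7 12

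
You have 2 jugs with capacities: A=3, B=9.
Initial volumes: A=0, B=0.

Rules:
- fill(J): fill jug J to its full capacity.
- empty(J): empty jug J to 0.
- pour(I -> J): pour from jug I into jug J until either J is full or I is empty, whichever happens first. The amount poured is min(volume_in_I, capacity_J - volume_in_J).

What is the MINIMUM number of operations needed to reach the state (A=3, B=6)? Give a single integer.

Answer: 2

Derivation:
BFS from (A=0, B=0). One shortest path:
  1. fill(B) -> (A=0 B=9)
  2. pour(B -> A) -> (A=3 B=6)
Reached target in 2 moves.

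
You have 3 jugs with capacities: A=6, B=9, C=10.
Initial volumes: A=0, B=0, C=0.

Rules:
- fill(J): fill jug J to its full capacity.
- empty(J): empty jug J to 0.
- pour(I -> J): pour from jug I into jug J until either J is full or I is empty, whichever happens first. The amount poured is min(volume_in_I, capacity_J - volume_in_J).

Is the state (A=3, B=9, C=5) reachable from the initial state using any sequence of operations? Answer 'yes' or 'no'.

Answer: yes

Derivation:
BFS from (A=0, B=0, C=0):
  1. fill(A) -> (A=6 B=0 C=0)
  2. fill(C) -> (A=6 B=0 C=10)
  3. pour(A -> B) -> (A=0 B=6 C=10)
  4. pour(C -> A) -> (A=6 B=6 C=4)
  5. pour(A -> B) -> (A=3 B=9 C=4)
  6. empty(B) -> (A=3 B=0 C=4)
  7. pour(C -> B) -> (A=3 B=4 C=0)
  8. fill(C) -> (A=3 B=4 C=10)
  9. pour(C -> B) -> (A=3 B=9 C=5)
Target reached → yes.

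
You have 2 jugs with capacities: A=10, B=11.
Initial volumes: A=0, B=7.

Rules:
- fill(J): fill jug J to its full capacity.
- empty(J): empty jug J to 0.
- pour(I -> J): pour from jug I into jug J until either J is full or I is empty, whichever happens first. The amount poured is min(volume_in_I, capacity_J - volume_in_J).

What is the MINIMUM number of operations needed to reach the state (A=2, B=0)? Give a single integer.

Answer: 8

Derivation:
BFS from (A=0, B=7). One shortest path:
  1. fill(B) -> (A=0 B=11)
  2. pour(B -> A) -> (A=10 B=1)
  3. empty(A) -> (A=0 B=1)
  4. pour(B -> A) -> (A=1 B=0)
  5. fill(B) -> (A=1 B=11)
  6. pour(B -> A) -> (A=10 B=2)
  7. empty(A) -> (A=0 B=2)
  8. pour(B -> A) -> (A=2 B=0)
Reached target in 8 moves.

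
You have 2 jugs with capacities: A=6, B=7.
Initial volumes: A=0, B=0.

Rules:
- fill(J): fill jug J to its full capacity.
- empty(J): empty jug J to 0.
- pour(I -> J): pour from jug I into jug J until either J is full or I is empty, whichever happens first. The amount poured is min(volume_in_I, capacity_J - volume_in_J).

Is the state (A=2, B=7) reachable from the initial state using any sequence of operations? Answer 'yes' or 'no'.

Answer: yes

Derivation:
BFS from (A=0, B=0):
  1. fill(B) -> (A=0 B=7)
  2. pour(B -> A) -> (A=6 B=1)
  3. empty(A) -> (A=0 B=1)
  4. pour(B -> A) -> (A=1 B=0)
  5. fill(B) -> (A=1 B=7)
  6. pour(B -> A) -> (A=6 B=2)
  7. empty(A) -> (A=0 B=2)
  8. pour(B -> A) -> (A=2 B=0)
  9. fill(B) -> (A=2 B=7)
Target reached → yes.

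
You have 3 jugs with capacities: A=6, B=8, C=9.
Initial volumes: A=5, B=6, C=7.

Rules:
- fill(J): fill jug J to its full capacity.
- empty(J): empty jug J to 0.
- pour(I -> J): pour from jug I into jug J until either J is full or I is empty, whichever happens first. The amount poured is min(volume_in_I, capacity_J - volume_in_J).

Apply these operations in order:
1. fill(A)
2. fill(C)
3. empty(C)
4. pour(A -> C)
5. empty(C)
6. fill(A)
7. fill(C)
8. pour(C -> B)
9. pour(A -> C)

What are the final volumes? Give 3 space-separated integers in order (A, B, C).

Step 1: fill(A) -> (A=6 B=6 C=7)
Step 2: fill(C) -> (A=6 B=6 C=9)
Step 3: empty(C) -> (A=6 B=6 C=0)
Step 4: pour(A -> C) -> (A=0 B=6 C=6)
Step 5: empty(C) -> (A=0 B=6 C=0)
Step 6: fill(A) -> (A=6 B=6 C=0)
Step 7: fill(C) -> (A=6 B=6 C=9)
Step 8: pour(C -> B) -> (A=6 B=8 C=7)
Step 9: pour(A -> C) -> (A=4 B=8 C=9)

Answer: 4 8 9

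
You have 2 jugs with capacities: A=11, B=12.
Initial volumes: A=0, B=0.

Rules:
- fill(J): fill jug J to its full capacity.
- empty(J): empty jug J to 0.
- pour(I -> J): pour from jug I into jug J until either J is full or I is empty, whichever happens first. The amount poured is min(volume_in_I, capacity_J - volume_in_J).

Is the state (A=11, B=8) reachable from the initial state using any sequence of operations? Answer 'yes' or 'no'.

BFS from (A=0, B=0):
  1. fill(A) -> (A=11 B=0)
  2. pour(A -> B) -> (A=0 B=11)
  3. fill(A) -> (A=11 B=11)
  4. pour(A -> B) -> (A=10 B=12)
  5. empty(B) -> (A=10 B=0)
  6. pour(A -> B) -> (A=0 B=10)
  7. fill(A) -> (A=11 B=10)
  8. pour(A -> B) -> (A=9 B=12)
  9. empty(B) -> (A=9 B=0)
  10. pour(A -> B) -> (A=0 B=9)
  11. fill(A) -> (A=11 B=9)
  12. pour(A -> B) -> (A=8 B=12)
  13. empty(B) -> (A=8 B=0)
  14. pour(A -> B) -> (A=0 B=8)
  15. fill(A) -> (A=11 B=8)
Target reached → yes.

Answer: yes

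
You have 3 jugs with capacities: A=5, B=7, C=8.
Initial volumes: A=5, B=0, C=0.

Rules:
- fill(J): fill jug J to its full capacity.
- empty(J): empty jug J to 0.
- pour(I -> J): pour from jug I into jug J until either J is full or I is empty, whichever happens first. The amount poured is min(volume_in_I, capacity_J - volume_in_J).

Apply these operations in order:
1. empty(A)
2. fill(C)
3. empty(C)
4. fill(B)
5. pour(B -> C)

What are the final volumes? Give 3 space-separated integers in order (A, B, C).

Step 1: empty(A) -> (A=0 B=0 C=0)
Step 2: fill(C) -> (A=0 B=0 C=8)
Step 3: empty(C) -> (A=0 B=0 C=0)
Step 4: fill(B) -> (A=0 B=7 C=0)
Step 5: pour(B -> C) -> (A=0 B=0 C=7)

Answer: 0 0 7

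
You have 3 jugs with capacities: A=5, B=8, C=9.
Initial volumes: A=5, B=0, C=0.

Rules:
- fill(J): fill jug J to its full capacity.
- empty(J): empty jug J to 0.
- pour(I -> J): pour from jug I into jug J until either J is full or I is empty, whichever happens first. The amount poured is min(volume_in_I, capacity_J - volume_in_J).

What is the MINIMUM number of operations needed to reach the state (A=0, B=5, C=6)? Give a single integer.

BFS from (A=5, B=0, C=0). One shortest path:
  1. fill(C) -> (A=5 B=0 C=9)
  2. pour(A -> B) -> (A=0 B=5 C=9)
  3. fill(A) -> (A=5 B=5 C=9)
  4. pour(C -> B) -> (A=5 B=8 C=6)
  5. empty(B) -> (A=5 B=0 C=6)
  6. pour(A -> B) -> (A=0 B=5 C=6)
Reached target in 6 moves.

Answer: 6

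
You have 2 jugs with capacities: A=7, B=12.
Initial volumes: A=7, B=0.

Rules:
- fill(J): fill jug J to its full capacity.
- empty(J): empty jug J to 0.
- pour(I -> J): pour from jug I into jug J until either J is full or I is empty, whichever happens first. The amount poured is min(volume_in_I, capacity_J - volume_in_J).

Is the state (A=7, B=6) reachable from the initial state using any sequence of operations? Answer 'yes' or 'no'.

Answer: yes

Derivation:
BFS from (A=7, B=0):
  1. pour(A -> B) -> (A=0 B=7)
  2. fill(A) -> (A=7 B=7)
  3. pour(A -> B) -> (A=2 B=12)
  4. empty(B) -> (A=2 B=0)
  5. pour(A -> B) -> (A=0 B=2)
  6. fill(A) -> (A=7 B=2)
  7. pour(A -> B) -> (A=0 B=9)
  8. fill(A) -> (A=7 B=9)
  9. pour(A -> B) -> (A=4 B=12)
  10. empty(B) -> (A=4 B=0)
  11. pour(A -> B) -> (A=0 B=4)
  12. fill(A) -> (A=7 B=4)
  13. pour(A -> B) -> (A=0 B=11)
  14. fill(A) -> (A=7 B=11)
  15. pour(A -> B) -> (A=6 B=12)
  16. empty(B) -> (A=6 B=0)
  17. pour(A -> B) -> (A=0 B=6)
  18. fill(A) -> (A=7 B=6)
Target reached → yes.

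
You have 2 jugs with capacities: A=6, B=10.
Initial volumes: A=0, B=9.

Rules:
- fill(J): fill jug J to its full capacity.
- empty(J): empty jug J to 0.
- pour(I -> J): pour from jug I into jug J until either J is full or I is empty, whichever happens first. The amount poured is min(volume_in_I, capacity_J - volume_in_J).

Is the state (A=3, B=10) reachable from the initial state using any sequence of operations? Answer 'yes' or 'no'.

Answer: yes

Derivation:
BFS from (A=0, B=9):
  1. pour(B -> A) -> (A=6 B=3)
  2. empty(A) -> (A=0 B=3)
  3. pour(B -> A) -> (A=3 B=0)
  4. fill(B) -> (A=3 B=10)
Target reached → yes.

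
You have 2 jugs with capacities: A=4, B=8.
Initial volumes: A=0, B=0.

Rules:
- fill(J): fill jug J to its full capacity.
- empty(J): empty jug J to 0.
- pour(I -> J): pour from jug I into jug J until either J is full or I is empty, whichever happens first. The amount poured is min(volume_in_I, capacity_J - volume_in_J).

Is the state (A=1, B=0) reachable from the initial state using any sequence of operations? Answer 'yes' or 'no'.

BFS explored all 6 reachable states.
Reachable set includes: (0,0), (0,4), (0,8), (4,0), (4,4), (4,8)
Target (A=1, B=0) not in reachable set → no.

Answer: no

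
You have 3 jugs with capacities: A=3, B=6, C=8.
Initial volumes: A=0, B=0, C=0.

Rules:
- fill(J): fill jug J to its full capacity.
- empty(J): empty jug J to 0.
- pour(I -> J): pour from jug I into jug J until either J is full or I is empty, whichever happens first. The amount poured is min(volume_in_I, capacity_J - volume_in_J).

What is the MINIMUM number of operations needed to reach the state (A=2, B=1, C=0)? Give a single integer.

Answer: 8

Derivation:
BFS from (A=0, B=0, C=0). One shortest path:
  1. fill(A) -> (A=3 B=0 C=0)
  2. fill(B) -> (A=3 B=6 C=0)
  3. pour(B -> C) -> (A=3 B=0 C=6)
  4. pour(A -> C) -> (A=1 B=0 C=8)
  5. pour(C -> B) -> (A=1 B=6 C=2)
  6. empty(B) -> (A=1 B=0 C=2)
  7. pour(A -> B) -> (A=0 B=1 C=2)
  8. pour(C -> A) -> (A=2 B=1 C=0)
Reached target in 8 moves.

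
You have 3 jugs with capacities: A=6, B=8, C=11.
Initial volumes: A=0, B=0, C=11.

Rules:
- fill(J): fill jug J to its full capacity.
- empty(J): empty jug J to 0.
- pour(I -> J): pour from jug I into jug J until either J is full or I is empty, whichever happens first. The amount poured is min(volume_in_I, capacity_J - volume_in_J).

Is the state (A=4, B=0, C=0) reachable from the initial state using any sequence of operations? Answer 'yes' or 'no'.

Answer: yes

Derivation:
BFS from (A=0, B=0, C=11):
  1. fill(A) -> (A=6 B=0 C=11)
  2. empty(C) -> (A=6 B=0 C=0)
  3. pour(A -> B) -> (A=0 B=6 C=0)
  4. fill(A) -> (A=6 B=6 C=0)
  5. pour(A -> B) -> (A=4 B=8 C=0)
  6. empty(B) -> (A=4 B=0 C=0)
Target reached → yes.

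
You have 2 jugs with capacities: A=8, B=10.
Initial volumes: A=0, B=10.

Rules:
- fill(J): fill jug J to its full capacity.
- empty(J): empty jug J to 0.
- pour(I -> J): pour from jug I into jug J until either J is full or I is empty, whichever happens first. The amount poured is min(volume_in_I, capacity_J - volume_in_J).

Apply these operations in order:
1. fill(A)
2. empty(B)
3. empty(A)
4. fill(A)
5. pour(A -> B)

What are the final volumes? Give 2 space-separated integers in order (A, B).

Step 1: fill(A) -> (A=8 B=10)
Step 2: empty(B) -> (A=8 B=0)
Step 3: empty(A) -> (A=0 B=0)
Step 4: fill(A) -> (A=8 B=0)
Step 5: pour(A -> B) -> (A=0 B=8)

Answer: 0 8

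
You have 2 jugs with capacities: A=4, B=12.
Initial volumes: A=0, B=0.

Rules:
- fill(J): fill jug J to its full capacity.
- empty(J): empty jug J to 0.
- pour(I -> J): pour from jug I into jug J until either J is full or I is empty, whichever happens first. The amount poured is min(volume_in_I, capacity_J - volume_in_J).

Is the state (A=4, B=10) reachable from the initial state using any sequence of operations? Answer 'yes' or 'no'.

BFS explored all 8 reachable states.
Reachable set includes: (0,0), (0,4), (0,8), (0,12), (4,0), (4,4), (4,8), (4,12)
Target (A=4, B=10) not in reachable set → no.

Answer: no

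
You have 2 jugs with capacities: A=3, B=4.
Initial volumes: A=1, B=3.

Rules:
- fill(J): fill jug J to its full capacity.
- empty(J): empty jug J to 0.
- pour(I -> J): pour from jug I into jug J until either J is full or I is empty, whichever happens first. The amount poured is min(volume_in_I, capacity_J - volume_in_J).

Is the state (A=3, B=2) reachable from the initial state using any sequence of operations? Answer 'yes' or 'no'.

Answer: yes

Derivation:
BFS from (A=1, B=3):
  1. fill(B) -> (A=1 B=4)
  2. pour(B -> A) -> (A=3 B=2)
Target reached → yes.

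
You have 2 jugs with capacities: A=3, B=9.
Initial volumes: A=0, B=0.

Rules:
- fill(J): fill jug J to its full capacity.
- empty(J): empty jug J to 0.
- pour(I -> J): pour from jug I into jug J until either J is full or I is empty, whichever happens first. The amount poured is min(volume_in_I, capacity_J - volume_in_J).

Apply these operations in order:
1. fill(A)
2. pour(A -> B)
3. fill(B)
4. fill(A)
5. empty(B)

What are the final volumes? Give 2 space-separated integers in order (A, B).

Step 1: fill(A) -> (A=3 B=0)
Step 2: pour(A -> B) -> (A=0 B=3)
Step 3: fill(B) -> (A=0 B=9)
Step 4: fill(A) -> (A=3 B=9)
Step 5: empty(B) -> (A=3 B=0)

Answer: 3 0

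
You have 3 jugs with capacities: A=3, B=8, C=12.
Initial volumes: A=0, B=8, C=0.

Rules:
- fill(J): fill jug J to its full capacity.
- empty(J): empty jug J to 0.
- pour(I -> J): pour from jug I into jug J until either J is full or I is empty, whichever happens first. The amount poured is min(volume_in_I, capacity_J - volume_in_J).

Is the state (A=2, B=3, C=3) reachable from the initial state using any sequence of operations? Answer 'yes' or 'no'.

BFS explored all 314 reachable states.
Reachable set includes: (0,0,0), (0,0,1), (0,0,2), (0,0,3), (0,0,4), (0,0,5), (0,0,6), (0,0,7), (0,0,8), (0,0,9), (0,0,10), (0,0,11) ...
Target (A=2, B=3, C=3) not in reachable set → no.

Answer: no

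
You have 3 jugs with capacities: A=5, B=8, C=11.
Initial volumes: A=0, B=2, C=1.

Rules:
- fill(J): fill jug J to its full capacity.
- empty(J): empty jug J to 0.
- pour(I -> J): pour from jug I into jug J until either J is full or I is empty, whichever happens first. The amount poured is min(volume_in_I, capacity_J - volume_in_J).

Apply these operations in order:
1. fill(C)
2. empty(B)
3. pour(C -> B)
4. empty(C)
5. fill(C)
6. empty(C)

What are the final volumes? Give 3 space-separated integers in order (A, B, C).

Step 1: fill(C) -> (A=0 B=2 C=11)
Step 2: empty(B) -> (A=0 B=0 C=11)
Step 3: pour(C -> B) -> (A=0 B=8 C=3)
Step 4: empty(C) -> (A=0 B=8 C=0)
Step 5: fill(C) -> (A=0 B=8 C=11)
Step 6: empty(C) -> (A=0 B=8 C=0)

Answer: 0 8 0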